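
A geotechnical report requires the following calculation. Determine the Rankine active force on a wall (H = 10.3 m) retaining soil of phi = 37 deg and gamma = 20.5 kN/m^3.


Compute active earth pressure coefficient:
Ka = tan^2(45 - phi/2) = tan^2(26.5) = 0.248584
Compute active force:
Pa = 0.5 * Ka * gamma * H^2
Pa = 0.5 * 0.248584 * 20.5 * 10.3^2
Pa = 270.32 kN/m


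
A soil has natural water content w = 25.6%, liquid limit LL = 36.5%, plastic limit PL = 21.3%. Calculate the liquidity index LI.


First compute the plasticity index:
PI = LL - PL = 36.5 - 21.3 = 15.2
Then compute the liquidity index:
LI = (w - PL) / PI
LI = (25.6 - 21.3) / 15.2
LI = 0.283


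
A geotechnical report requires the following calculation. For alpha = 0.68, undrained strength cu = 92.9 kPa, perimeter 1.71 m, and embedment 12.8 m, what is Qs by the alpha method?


Using Qs = alpha * cu * perimeter * L
Qs = 0.68 * 92.9 * 1.71 * 12.8
Qs = 1382.71 kN


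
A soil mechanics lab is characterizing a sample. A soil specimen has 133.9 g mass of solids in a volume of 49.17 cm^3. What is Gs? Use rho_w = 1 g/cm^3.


Result: 2.723

Derivation:
Using Gs = m_s / (V_s * rho_w)
Since rho_w = 1 g/cm^3:
Gs = 133.9 / 49.17
Gs = 2.723


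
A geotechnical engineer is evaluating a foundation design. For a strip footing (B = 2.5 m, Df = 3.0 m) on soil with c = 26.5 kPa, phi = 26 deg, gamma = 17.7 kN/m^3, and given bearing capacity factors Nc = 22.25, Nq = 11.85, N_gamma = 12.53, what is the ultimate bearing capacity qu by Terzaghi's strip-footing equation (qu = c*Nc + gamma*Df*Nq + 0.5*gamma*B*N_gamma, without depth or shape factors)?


Compute qu = c*Nc + gamma*Df*Nq + 0.5*gamma*B*N_gamma
Term 1: 26.5 * 22.25 = 589.625
Term 2: 17.7 * 3.0 * 11.85 = 629.235
Term 3: 0.5 * 17.7 * 2.5 * 12.53 = 277.22625
qu = 589.625 + 629.235 + 277.22625
qu = 1496.09 kPa


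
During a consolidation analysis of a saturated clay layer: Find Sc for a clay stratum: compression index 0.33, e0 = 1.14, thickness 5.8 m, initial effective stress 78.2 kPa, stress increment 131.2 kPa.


Using Sc = Cc * H / (1 + e0) * log10((sigma0 + delta_sigma) / sigma0)
Stress ratio = (78.2 + 131.2) / 78.2 = 2.67775
log10(2.67775) = 0.42777
Cc * H / (1 + e0) = 0.33 * 5.8 / (1 + 1.14) = 0.894393
Sc = 0.894393 * 0.42777
Sc = 0.3826 m


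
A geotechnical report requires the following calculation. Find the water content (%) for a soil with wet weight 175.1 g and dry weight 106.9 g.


Using w = (m_wet - m_dry) / m_dry * 100
m_wet - m_dry = 175.1 - 106.9 = 68.2 g
w = 68.2 / 106.9 * 100
w = 63.8 %


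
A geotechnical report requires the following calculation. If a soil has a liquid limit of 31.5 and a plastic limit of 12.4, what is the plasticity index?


Using PI = LL - PL
PI = 31.5 - 12.4
PI = 19.1


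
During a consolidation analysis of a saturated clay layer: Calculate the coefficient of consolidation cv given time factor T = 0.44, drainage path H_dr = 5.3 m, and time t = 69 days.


Result: 0.17912 m^2/day

Derivation:
Using cv = T * H_dr^2 / t
H_dr^2 = 5.3^2 = 28.09
cv = 0.44 * 28.09 / 69
cv = 0.17912 m^2/day


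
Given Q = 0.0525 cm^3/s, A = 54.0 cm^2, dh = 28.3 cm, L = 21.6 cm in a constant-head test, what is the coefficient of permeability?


Result: 0.000742 cm/s

Derivation:
Compute hydraulic gradient:
i = dh / L = 28.3 / 21.6 = 1.31019
Then apply Darcy's law:
k = Q / (A * i)
k = 0.0525 / (54.0 * 1.31019)
k = 0.0525 / 70.75
k = 0.000742 cm/s


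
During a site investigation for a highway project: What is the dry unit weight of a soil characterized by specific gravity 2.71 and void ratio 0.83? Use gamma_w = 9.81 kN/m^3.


Using gamma_d = Gs * gamma_w / (1 + e)
gamma_d = 2.71 * 9.81 / (1 + 0.83)
gamma_d = 2.71 * 9.81 / 1.83
gamma_d = 14.527 kN/m^3


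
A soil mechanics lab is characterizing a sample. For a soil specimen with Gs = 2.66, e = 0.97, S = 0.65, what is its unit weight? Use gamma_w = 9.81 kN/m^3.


Result: 16.386 kN/m^3

Derivation:
Using gamma = gamma_w * (Gs + S*e) / (1 + e)
Numerator: Gs + S*e = 2.66 + 0.65*0.97 = 3.2905
Denominator: 1 + e = 1 + 0.97 = 1.97
gamma = 9.81 * 3.2905 / 1.97
gamma = 16.386 kN/m^3


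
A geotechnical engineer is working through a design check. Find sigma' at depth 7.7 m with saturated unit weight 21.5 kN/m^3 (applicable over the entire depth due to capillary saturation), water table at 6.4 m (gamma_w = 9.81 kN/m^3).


Total stress = gamma_sat * depth
sigma = 21.5 * 7.7 = 165.55 kPa
Pore water pressure u = gamma_w * (depth - d_wt)
u = 9.81 * (7.7 - 6.4) = 12.753 kPa
Effective stress = sigma - u
sigma' = 165.55 - 12.753 = 152.8 kPa


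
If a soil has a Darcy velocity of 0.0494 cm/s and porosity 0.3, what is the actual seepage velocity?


Result: 0.16467 cm/s

Derivation:
Using v_s = v_d / n
v_s = 0.0494 / 0.3
v_s = 0.16467 cm/s


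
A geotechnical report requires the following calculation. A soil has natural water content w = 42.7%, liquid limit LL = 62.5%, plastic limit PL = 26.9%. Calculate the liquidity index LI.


Result: 0.444

Derivation:
First compute the plasticity index:
PI = LL - PL = 62.5 - 26.9 = 35.6
Then compute the liquidity index:
LI = (w - PL) / PI
LI = (42.7 - 26.9) / 35.6
LI = 0.444


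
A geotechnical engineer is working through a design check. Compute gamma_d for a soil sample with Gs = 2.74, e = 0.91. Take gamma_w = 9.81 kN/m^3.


Using gamma_d = Gs * gamma_w / (1 + e)
gamma_d = 2.74 * 9.81 / (1 + 0.91)
gamma_d = 2.74 * 9.81 / 1.91
gamma_d = 14.073 kN/m^3


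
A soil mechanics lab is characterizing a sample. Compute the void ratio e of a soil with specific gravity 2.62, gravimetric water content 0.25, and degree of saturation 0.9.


Using the relation e = Gs * w / S
e = 2.62 * 0.25 / 0.9
e = 0.7278


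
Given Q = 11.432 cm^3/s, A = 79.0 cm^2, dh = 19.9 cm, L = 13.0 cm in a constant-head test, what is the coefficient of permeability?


Compute hydraulic gradient:
i = dh / L = 19.9 / 13.0 = 1.53077
Then apply Darcy's law:
k = Q / (A * i)
k = 11.432 / (79.0 * 1.53077)
k = 11.432 / 120.931
k = 0.094533 cm/s


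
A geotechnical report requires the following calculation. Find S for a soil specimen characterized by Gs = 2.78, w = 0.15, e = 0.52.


Using S = Gs * w / e
S = 2.78 * 0.15 / 0.52
S = 0.8019


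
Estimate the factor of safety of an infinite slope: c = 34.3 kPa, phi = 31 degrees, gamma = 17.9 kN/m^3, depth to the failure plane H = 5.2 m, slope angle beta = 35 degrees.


Using Fs = c / (gamma*H*sin(beta)*cos(beta)) + tan(phi)/tan(beta)
Cohesion contribution = 34.3 / (17.9*5.2*sin(35)*cos(35))
Cohesion contribution = 0.784299
Friction contribution = tan(31)/tan(35) = 0.858118
Fs = 0.784299 + 0.858118
Fs = 1.642


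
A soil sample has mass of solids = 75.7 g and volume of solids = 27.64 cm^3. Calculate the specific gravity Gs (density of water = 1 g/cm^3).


Using Gs = m_s / (V_s * rho_w)
Since rho_w = 1 g/cm^3:
Gs = 75.7 / 27.64
Gs = 2.739


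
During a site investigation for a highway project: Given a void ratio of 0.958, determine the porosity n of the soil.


Result: 0.4893

Derivation:
Using the relation n = e / (1 + e)
n = 0.958 / (1 + 0.958)
n = 0.958 / 1.958
n = 0.4893


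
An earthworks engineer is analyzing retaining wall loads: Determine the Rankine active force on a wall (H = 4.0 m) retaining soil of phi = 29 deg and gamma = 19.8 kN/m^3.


Compute active earth pressure coefficient:
Ka = tan^2(45 - phi/2) = tan^2(30.5) = 0.346974
Compute active force:
Pa = 0.5 * Ka * gamma * H^2
Pa = 0.5 * 0.346974 * 19.8 * 4.0^2
Pa = 54.96 kN/m


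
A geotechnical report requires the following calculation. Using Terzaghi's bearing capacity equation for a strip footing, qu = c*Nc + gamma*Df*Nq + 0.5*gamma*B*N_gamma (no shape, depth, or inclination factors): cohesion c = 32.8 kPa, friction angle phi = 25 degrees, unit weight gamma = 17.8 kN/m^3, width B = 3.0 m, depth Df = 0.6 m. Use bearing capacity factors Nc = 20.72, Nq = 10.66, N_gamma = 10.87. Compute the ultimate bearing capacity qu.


Result: 1083.69 kPa

Derivation:
Compute qu = c*Nc + gamma*Df*Nq + 0.5*gamma*B*N_gamma
Term 1: 32.8 * 20.72 = 679.616
Term 2: 17.8 * 0.6 * 10.66 = 113.8488
Term 3: 0.5 * 17.8 * 3.0 * 10.87 = 290.229
qu = 679.616 + 113.8488 + 290.229
qu = 1083.69 kPa


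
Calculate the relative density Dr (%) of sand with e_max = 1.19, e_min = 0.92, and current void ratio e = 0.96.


Result: 85.19 %

Derivation:
Using Dr = (e_max - e) / (e_max - e_min) * 100
e_max - e = 1.19 - 0.96 = 0.23
e_max - e_min = 1.19 - 0.92 = 0.27
Dr = 0.23 / 0.27 * 100
Dr = 85.19 %


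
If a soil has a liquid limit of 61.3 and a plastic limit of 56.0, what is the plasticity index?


Result: 5.3

Derivation:
Using PI = LL - PL
PI = 61.3 - 56.0
PI = 5.3


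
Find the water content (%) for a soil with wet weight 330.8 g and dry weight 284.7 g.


Using w = (m_wet - m_dry) / m_dry * 100
m_wet - m_dry = 330.8 - 284.7 = 46.1 g
w = 46.1 / 284.7 * 100
w = 16.19 %


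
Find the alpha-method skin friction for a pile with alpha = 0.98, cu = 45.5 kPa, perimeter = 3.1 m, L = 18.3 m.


Using Qs = alpha * cu * perimeter * L
Qs = 0.98 * 45.5 * 3.1 * 18.3
Qs = 2529.59 kN


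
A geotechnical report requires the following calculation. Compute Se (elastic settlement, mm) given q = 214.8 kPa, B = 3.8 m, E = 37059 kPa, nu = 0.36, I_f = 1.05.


Result: 20.129 mm

Derivation:
Using Se = q * B * (1 - nu^2) * I_f / E
1 - nu^2 = 1 - 0.36^2 = 0.8704
Se = 214.8 * 3.8 * 0.8704 * 1.05 / 37059
Se = 0.020129 m
Convert to mm: Se = 0.020129 * 1000 = 20.129 mm


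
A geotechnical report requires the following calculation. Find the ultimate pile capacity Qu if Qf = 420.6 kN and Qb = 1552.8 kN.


Using Qu = Qf + Qb
Qu = 420.6 + 1552.8
Qu = 1973.4 kN


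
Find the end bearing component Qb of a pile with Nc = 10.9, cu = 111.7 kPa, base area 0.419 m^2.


Using Qb = Nc * cu * Ab
Qb = 10.9 * 111.7 * 0.419
Qb = 510.15 kN


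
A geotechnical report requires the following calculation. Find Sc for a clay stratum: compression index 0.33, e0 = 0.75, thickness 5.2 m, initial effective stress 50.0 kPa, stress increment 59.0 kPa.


Using Sc = Cc * H / (1 + e0) * log10((sigma0 + delta_sigma) / sigma0)
Stress ratio = (50.0 + 59.0) / 50.0 = 2.18
log10(2.18) = 0.338456
Cc * H / (1 + e0) = 0.33 * 5.2 / (1 + 0.75) = 0.980571
Sc = 0.980571 * 0.338456
Sc = 0.3319 m


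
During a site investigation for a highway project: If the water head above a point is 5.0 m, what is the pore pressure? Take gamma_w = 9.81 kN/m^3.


Using u = gamma_w * h_w
u = 9.81 * 5.0
u = 49.05 kPa


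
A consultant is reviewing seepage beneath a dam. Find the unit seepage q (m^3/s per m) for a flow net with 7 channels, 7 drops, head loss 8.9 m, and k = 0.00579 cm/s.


Convert k to m/s for unit consistency with H:
k = 0.00579 cm/s = 0.00579 / 100 m/s = 5.79e-05 m/s
Using q = k * H * Nf / Nd
Nf / Nd = 7 / 7 = 1.0
q = 5.79e-05 * 8.9 * 1.0
q = 0.0005153 m^3/s per m


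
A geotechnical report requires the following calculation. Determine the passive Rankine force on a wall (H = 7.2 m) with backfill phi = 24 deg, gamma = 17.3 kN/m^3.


Compute passive earth pressure coefficient:
Kp = tan^2(45 + phi/2) = tan^2(57.0) = 2.371184
Compute passive force:
Pp = 0.5 * Kp * gamma * H^2
Pp = 0.5 * 2.371184 * 17.3 * 7.2^2
Pp = 1063.28 kN/m


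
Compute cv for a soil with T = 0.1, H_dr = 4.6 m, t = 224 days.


Using cv = T * H_dr^2 / t
H_dr^2 = 4.6^2 = 21.16
cv = 0.1 * 21.16 / 224
cv = 0.00945 m^2/day


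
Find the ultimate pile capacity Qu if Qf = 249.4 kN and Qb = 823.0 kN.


Result: 1072.4 kN

Derivation:
Using Qu = Qf + Qb
Qu = 249.4 + 823.0
Qu = 1072.4 kN


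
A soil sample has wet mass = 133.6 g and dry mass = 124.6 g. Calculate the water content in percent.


Using w = (m_wet - m_dry) / m_dry * 100
m_wet - m_dry = 133.6 - 124.6 = 9.0 g
w = 9.0 / 124.6 * 100
w = 7.22 %


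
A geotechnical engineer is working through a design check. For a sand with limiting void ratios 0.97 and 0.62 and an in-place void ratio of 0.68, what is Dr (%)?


Using Dr = (e_max - e) / (e_max - e_min) * 100
e_max - e = 0.97 - 0.68 = 0.29
e_max - e_min = 0.97 - 0.62 = 0.35
Dr = 0.29 / 0.35 * 100
Dr = 82.86 %


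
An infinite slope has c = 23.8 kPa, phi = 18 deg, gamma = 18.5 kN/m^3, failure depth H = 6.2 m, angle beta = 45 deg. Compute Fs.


Result: 0.74

Derivation:
Using Fs = c / (gamma*H*sin(beta)*cos(beta)) + tan(phi)/tan(beta)
Cohesion contribution = 23.8 / (18.5*6.2*sin(45)*cos(45))
Cohesion contribution = 0.414996
Friction contribution = tan(18)/tan(45) = 0.32492
Fs = 0.414996 + 0.32492
Fs = 0.74


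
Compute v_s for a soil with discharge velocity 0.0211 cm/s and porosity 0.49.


Using v_s = v_d / n
v_s = 0.0211 / 0.49
v_s = 0.04306 cm/s


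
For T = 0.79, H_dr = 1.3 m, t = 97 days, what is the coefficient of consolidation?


Using cv = T * H_dr^2 / t
H_dr^2 = 1.3^2 = 1.69
cv = 0.79 * 1.69 / 97
cv = 0.01376 m^2/day


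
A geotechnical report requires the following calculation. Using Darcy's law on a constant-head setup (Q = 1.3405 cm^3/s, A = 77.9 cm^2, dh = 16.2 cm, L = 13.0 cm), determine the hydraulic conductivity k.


Compute hydraulic gradient:
i = dh / L = 16.2 / 13.0 = 1.24615
Then apply Darcy's law:
k = Q / (A * i)
k = 1.3405 / (77.9 * 1.24615)
k = 1.3405 / 97.0754
k = 0.013809 cm/s


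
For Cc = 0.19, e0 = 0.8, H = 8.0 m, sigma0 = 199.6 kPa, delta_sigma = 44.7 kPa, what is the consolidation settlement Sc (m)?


Result: 0.0741 m

Derivation:
Using Sc = Cc * H / (1 + e0) * log10((sigma0 + delta_sigma) / sigma0)
Stress ratio = (199.6 + 44.7) / 199.6 = 1.22395
log10(1.22395) = 0.0877629
Cc * H / (1 + e0) = 0.19 * 8.0 / (1 + 0.8) = 0.844444
Sc = 0.844444 * 0.0877629
Sc = 0.0741 m


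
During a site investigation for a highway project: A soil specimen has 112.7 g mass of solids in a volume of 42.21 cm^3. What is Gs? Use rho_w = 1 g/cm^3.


Result: 2.67

Derivation:
Using Gs = m_s / (V_s * rho_w)
Since rho_w = 1 g/cm^3:
Gs = 112.7 / 42.21
Gs = 2.67


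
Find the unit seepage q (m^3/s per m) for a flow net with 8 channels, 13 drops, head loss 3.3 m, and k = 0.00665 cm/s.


Convert k to m/s for unit consistency with H:
k = 0.00665 cm/s = 0.00665 / 100 m/s = 6.65e-05 m/s
Using q = k * H * Nf / Nd
Nf / Nd = 8 / 13 = 0.6154
q = 6.65e-05 * 3.3 * 0.6154
q = 0.000135 m^3/s per m


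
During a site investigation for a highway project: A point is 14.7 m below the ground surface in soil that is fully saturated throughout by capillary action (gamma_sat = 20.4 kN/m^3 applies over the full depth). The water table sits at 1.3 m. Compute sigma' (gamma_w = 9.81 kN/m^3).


Total stress = gamma_sat * depth
sigma = 20.4 * 14.7 = 299.88 kPa
Pore water pressure u = gamma_w * (depth - d_wt)
u = 9.81 * (14.7 - 1.3) = 131.454 kPa
Effective stress = sigma - u
sigma' = 299.88 - 131.454 = 168.43 kPa


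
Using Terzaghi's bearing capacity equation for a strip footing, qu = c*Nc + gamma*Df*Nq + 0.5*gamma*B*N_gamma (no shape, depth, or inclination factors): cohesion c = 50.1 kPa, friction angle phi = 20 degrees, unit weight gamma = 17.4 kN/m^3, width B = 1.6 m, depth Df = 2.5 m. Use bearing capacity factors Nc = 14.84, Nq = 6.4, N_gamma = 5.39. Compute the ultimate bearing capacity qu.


Compute qu = c*Nc + gamma*Df*Nq + 0.5*gamma*B*N_gamma
Term 1: 50.1 * 14.84 = 743.484
Term 2: 17.4 * 2.5 * 6.4 = 278.4
Term 3: 0.5 * 17.4 * 1.6 * 5.39 = 75.0288
qu = 743.484 + 278.4 + 75.0288
qu = 1096.91 kPa


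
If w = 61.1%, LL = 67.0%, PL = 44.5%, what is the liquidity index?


Result: 0.738

Derivation:
First compute the plasticity index:
PI = LL - PL = 67.0 - 44.5 = 22.5
Then compute the liquidity index:
LI = (w - PL) / PI
LI = (61.1 - 44.5) / 22.5
LI = 0.738


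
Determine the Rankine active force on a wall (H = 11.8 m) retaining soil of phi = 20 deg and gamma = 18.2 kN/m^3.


Result: 621.24 kN/m

Derivation:
Compute active earth pressure coefficient:
Ka = tan^2(45 - phi/2) = tan^2(35.0) = 0.490291
Compute active force:
Pa = 0.5 * Ka * gamma * H^2
Pa = 0.5 * 0.490291 * 18.2 * 11.8^2
Pa = 621.24 kN/m


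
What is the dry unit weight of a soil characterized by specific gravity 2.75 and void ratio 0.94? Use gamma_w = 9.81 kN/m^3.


Using gamma_d = Gs * gamma_w / (1 + e)
gamma_d = 2.75 * 9.81 / (1 + 0.94)
gamma_d = 2.75 * 9.81 / 1.94
gamma_d = 13.906 kN/m^3


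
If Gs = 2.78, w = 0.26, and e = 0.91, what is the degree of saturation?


Result: 0.7943

Derivation:
Using S = Gs * w / e
S = 2.78 * 0.26 / 0.91
S = 0.7943


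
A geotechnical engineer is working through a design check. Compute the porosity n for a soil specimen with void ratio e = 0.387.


Using the relation n = e / (1 + e)
n = 0.387 / (1 + 0.387)
n = 0.387 / 1.387
n = 0.279


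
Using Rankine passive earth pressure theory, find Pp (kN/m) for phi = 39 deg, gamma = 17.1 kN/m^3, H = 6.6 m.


Result: 1637.05 kN/m

Derivation:
Compute passive earth pressure coefficient:
Kp = tan^2(45 + phi/2) = tan^2(64.5) = 4.395495
Compute passive force:
Pp = 0.5 * Kp * gamma * H^2
Pp = 0.5 * 4.395495 * 17.1 * 6.6^2
Pp = 1637.05 kN/m


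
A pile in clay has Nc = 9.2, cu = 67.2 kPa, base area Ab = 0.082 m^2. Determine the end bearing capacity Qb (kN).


Using Qb = Nc * cu * Ab
Qb = 9.2 * 67.2 * 0.082
Qb = 50.7 kN


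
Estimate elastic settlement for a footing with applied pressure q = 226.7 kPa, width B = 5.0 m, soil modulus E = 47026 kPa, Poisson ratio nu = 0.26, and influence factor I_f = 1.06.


Result: 23.823 mm

Derivation:
Using Se = q * B * (1 - nu^2) * I_f / E
1 - nu^2 = 1 - 0.26^2 = 0.9324
Se = 226.7 * 5.0 * 0.9324 * 1.06 / 47026
Se = 0.023823 m
Convert to mm: Se = 0.023823 * 1000 = 23.823 mm


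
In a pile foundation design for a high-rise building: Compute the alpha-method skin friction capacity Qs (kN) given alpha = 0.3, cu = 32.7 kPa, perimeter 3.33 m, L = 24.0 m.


Using Qs = alpha * cu * perimeter * L
Qs = 0.3 * 32.7 * 3.33 * 24.0
Qs = 784.02 kN


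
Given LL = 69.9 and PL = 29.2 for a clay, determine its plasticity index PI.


Using PI = LL - PL
PI = 69.9 - 29.2
PI = 40.7


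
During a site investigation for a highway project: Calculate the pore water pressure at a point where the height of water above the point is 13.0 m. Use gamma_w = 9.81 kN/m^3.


Using u = gamma_w * h_w
u = 9.81 * 13.0
u = 127.53 kPa


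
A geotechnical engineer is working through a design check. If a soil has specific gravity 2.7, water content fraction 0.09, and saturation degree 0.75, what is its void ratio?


Using the relation e = Gs * w / S
e = 2.7 * 0.09 / 0.75
e = 0.324


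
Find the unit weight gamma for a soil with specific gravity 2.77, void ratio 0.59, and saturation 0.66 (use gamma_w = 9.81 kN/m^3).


Result: 19.493 kN/m^3

Derivation:
Using gamma = gamma_w * (Gs + S*e) / (1 + e)
Numerator: Gs + S*e = 2.77 + 0.66*0.59 = 3.1594
Denominator: 1 + e = 1 + 0.59 = 1.59
gamma = 9.81 * 3.1594 / 1.59
gamma = 19.493 kN/m^3


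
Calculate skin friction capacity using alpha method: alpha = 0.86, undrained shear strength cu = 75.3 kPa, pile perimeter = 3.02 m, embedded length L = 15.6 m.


Using Qs = alpha * cu * perimeter * L
Qs = 0.86 * 75.3 * 3.02 * 15.6
Qs = 3050.88 kN


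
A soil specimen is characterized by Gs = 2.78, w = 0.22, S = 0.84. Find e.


Using the relation e = Gs * w / S
e = 2.78 * 0.22 / 0.84
e = 0.7281


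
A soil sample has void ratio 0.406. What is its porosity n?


Using the relation n = e / (1 + e)
n = 0.406 / (1 + 0.406)
n = 0.406 / 1.406
n = 0.2888


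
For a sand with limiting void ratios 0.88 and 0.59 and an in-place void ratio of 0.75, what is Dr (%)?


Result: 44.83 %

Derivation:
Using Dr = (e_max - e) / (e_max - e_min) * 100
e_max - e = 0.88 - 0.75 = 0.13
e_max - e_min = 0.88 - 0.59 = 0.29
Dr = 0.13 / 0.29 * 100
Dr = 44.83 %


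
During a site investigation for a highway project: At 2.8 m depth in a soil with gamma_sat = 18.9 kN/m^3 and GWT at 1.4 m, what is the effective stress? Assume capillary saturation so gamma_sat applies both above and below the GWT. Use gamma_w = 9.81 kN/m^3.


Total stress = gamma_sat * depth
sigma = 18.9 * 2.8 = 52.92 kPa
Pore water pressure u = gamma_w * (depth - d_wt)
u = 9.81 * (2.8 - 1.4) = 13.734 kPa
Effective stress = sigma - u
sigma' = 52.92 - 13.734 = 39.19 kPa


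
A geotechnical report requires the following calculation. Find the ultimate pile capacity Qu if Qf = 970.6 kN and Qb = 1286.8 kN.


Using Qu = Qf + Qb
Qu = 970.6 + 1286.8
Qu = 2257.4 kN


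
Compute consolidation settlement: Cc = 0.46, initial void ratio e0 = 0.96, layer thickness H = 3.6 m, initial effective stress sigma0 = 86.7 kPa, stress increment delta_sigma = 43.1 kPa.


Using Sc = Cc * H / (1 + e0) * log10((sigma0 + delta_sigma) / sigma0)
Stress ratio = (86.7 + 43.1) / 86.7 = 1.49712
log10(1.49712) = 0.175256
Cc * H / (1 + e0) = 0.46 * 3.6 / (1 + 0.96) = 0.844898
Sc = 0.844898 * 0.175256
Sc = 0.1481 m


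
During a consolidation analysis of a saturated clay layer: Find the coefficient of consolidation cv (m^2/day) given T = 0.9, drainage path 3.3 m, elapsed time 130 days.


Using cv = T * H_dr^2 / t
H_dr^2 = 3.3^2 = 10.89
cv = 0.9 * 10.89 / 130
cv = 0.07539 m^2/day


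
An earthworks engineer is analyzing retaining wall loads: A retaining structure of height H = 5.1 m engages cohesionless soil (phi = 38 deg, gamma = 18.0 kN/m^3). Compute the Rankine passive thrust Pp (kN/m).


Compute passive earth pressure coefficient:
Kp = tan^2(45 + phi/2) = tan^2(64.0) = 4.203746
Compute passive force:
Pp = 0.5 * Kp * gamma * H^2
Pp = 0.5 * 4.203746 * 18.0 * 5.1^2
Pp = 984.05 kN/m


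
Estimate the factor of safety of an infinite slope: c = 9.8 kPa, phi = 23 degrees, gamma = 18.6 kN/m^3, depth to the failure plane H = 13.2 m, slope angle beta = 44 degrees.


Using Fs = c / (gamma*H*sin(beta)*cos(beta)) + tan(phi)/tan(beta)
Cohesion contribution = 9.8 / (18.6*13.2*sin(44)*cos(44))
Cohesion contribution = 0.0798792
Friction contribution = tan(23)/tan(44) = 0.439557
Fs = 0.0798792 + 0.439557
Fs = 0.519


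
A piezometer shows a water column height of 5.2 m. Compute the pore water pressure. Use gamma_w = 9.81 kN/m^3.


Result: 51.01 kPa

Derivation:
Using u = gamma_w * h_w
u = 9.81 * 5.2
u = 51.01 kPa


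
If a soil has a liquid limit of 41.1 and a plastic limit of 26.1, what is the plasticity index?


Using PI = LL - PL
PI = 41.1 - 26.1
PI = 15.0


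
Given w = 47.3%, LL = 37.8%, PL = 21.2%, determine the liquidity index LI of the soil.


First compute the plasticity index:
PI = LL - PL = 37.8 - 21.2 = 16.6
Then compute the liquidity index:
LI = (w - PL) / PI
LI = (47.3 - 21.2) / 16.6
LI = 1.572


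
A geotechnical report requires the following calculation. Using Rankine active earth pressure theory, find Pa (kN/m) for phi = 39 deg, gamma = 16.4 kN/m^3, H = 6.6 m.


Compute active earth pressure coefficient:
Ka = tan^2(45 - phi/2) = tan^2(25.5) = 0.227506
Compute active force:
Pa = 0.5 * Ka * gamma * H^2
Pa = 0.5 * 0.227506 * 16.4 * 6.6^2
Pa = 81.26 kN/m


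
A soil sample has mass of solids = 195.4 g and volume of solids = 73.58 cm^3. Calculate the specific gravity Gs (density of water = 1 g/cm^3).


Result: 2.656

Derivation:
Using Gs = m_s / (V_s * rho_w)
Since rho_w = 1 g/cm^3:
Gs = 195.4 / 73.58
Gs = 2.656


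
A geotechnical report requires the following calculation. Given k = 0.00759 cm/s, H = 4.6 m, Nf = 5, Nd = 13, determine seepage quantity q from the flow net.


Result: 0.0001343 m^3/s per m

Derivation:
Convert k to m/s for unit consistency with H:
k = 0.00759 cm/s = 0.00759 / 100 m/s = 7.59e-05 m/s
Using q = k * H * Nf / Nd
Nf / Nd = 5 / 13 = 0.3846
q = 7.59e-05 * 4.6 * 0.3846
q = 0.0001343 m^3/s per m


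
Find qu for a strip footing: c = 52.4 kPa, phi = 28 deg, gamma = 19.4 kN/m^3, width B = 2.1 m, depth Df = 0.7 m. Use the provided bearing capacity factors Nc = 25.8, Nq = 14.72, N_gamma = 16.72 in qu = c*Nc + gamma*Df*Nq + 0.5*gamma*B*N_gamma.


Compute qu = c*Nc + gamma*Df*Nq + 0.5*gamma*B*N_gamma
Term 1: 52.4 * 25.8 = 1351.92
Term 2: 19.4 * 0.7 * 14.72 = 199.8976
Term 3: 0.5 * 19.4 * 2.1 * 16.72 = 340.5864
qu = 1351.92 + 199.8976 + 340.5864
qu = 1892.4 kPa


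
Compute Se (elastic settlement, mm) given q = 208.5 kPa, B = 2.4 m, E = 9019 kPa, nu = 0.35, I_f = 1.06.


Using Se = q * B * (1 - nu^2) * I_f / E
1 - nu^2 = 1 - 0.35^2 = 0.8775
Se = 208.5 * 2.4 * 0.8775 * 1.06 / 9019
Se = 0.051607 m
Convert to mm: Se = 0.051607 * 1000 = 51.607 mm


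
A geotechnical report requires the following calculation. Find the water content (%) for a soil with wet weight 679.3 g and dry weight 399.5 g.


Result: 70.04 %

Derivation:
Using w = (m_wet - m_dry) / m_dry * 100
m_wet - m_dry = 679.3 - 399.5 = 279.8 g
w = 279.8 / 399.5 * 100
w = 70.04 %


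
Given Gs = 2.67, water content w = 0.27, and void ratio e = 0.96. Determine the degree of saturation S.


Result: 0.7509

Derivation:
Using S = Gs * w / e
S = 2.67 * 0.27 / 0.96
S = 0.7509


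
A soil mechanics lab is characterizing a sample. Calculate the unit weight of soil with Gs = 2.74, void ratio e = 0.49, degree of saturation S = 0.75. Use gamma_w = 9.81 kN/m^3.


Using gamma = gamma_w * (Gs + S*e) / (1 + e)
Numerator: Gs + S*e = 2.74 + 0.75*0.49 = 3.1075
Denominator: 1 + e = 1 + 0.49 = 1.49
gamma = 9.81 * 3.1075 / 1.49
gamma = 20.459 kN/m^3


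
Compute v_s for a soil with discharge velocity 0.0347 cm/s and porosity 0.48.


Result: 0.07229 cm/s

Derivation:
Using v_s = v_d / n
v_s = 0.0347 / 0.48
v_s = 0.07229 cm/s


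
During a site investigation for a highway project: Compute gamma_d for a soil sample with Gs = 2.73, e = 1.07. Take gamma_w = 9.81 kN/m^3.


Using gamma_d = Gs * gamma_w / (1 + e)
gamma_d = 2.73 * 9.81 / (1 + 1.07)
gamma_d = 2.73 * 9.81 / 2.07
gamma_d = 12.938 kN/m^3


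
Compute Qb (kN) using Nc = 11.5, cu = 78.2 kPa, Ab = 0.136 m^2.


Using Qb = Nc * cu * Ab
Qb = 11.5 * 78.2 * 0.136
Qb = 122.3 kN


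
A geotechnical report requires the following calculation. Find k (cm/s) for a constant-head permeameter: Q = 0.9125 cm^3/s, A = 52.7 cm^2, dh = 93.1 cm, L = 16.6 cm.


Compute hydraulic gradient:
i = dh / L = 93.1 / 16.6 = 5.60843
Then apply Darcy's law:
k = Q / (A * i)
k = 0.9125 / (52.7 * 5.60843)
k = 0.9125 / 295.564
k = 0.003087 cm/s


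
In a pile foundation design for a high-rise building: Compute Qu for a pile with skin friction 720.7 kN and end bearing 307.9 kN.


Using Qu = Qf + Qb
Qu = 720.7 + 307.9
Qu = 1028.6 kN


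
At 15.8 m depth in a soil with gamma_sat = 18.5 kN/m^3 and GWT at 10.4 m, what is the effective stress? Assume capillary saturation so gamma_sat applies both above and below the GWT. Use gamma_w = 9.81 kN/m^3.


Result: 239.33 kPa

Derivation:
Total stress = gamma_sat * depth
sigma = 18.5 * 15.8 = 292.3 kPa
Pore water pressure u = gamma_w * (depth - d_wt)
u = 9.81 * (15.8 - 10.4) = 52.974 kPa
Effective stress = sigma - u
sigma' = 292.3 - 52.974 = 239.33 kPa


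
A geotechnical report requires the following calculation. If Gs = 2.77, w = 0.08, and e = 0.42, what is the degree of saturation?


Result: 0.5276

Derivation:
Using S = Gs * w / e
S = 2.77 * 0.08 / 0.42
S = 0.5276


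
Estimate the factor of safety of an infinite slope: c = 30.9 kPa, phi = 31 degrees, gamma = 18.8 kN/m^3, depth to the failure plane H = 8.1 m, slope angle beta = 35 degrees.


Using Fs = c / (gamma*H*sin(beta)*cos(beta)) + tan(phi)/tan(beta)
Cohesion contribution = 30.9 / (18.8*8.1*sin(35)*cos(35))
Cohesion contribution = 0.431877
Friction contribution = tan(31)/tan(35) = 0.858118
Fs = 0.431877 + 0.858118
Fs = 1.29


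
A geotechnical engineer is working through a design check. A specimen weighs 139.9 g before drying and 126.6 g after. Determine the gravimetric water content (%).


Result: 10.51 %

Derivation:
Using w = (m_wet - m_dry) / m_dry * 100
m_wet - m_dry = 139.9 - 126.6 = 13.3 g
w = 13.3 / 126.6 * 100
w = 10.51 %


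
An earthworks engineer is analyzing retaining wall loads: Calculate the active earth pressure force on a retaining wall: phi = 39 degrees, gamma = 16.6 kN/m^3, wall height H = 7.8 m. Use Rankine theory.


Result: 114.88 kN/m

Derivation:
Compute active earth pressure coefficient:
Ka = tan^2(45 - phi/2) = tan^2(25.5) = 0.227506
Compute active force:
Pa = 0.5 * Ka * gamma * H^2
Pa = 0.5 * 0.227506 * 16.6 * 7.8^2
Pa = 114.88 kN/m


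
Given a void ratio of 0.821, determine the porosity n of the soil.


Using the relation n = e / (1 + e)
n = 0.821 / (1 + 0.821)
n = 0.821 / 1.821
n = 0.4509


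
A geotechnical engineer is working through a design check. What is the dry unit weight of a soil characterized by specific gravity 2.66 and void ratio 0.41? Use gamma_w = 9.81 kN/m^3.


Using gamma_d = Gs * gamma_w / (1 + e)
gamma_d = 2.66 * 9.81 / (1 + 0.41)
gamma_d = 2.66 * 9.81 / 1.41
gamma_d = 18.507 kN/m^3


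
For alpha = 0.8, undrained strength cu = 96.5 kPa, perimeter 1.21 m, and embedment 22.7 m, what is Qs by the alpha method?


Using Qs = alpha * cu * perimeter * L
Qs = 0.8 * 96.5 * 1.21 * 22.7
Qs = 2120.45 kN


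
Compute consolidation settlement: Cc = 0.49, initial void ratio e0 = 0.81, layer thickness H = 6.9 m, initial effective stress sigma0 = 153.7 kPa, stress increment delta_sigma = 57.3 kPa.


Result: 0.257 m

Derivation:
Using Sc = Cc * H / (1 + e0) * log10((sigma0 + delta_sigma) / sigma0)
Stress ratio = (153.7 + 57.3) / 153.7 = 1.3728
log10(1.3728) = 0.137609
Cc * H / (1 + e0) = 0.49 * 6.9 / (1 + 0.81) = 1.86796
Sc = 1.86796 * 0.137609
Sc = 0.257 m


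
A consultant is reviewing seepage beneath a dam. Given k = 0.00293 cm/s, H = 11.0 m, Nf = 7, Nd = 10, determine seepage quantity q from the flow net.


Convert k to m/s for unit consistency with H:
k = 0.00293 cm/s = 0.00293 / 100 m/s = 2.93e-05 m/s
Using q = k * H * Nf / Nd
Nf / Nd = 7 / 10 = 0.7
q = 2.93e-05 * 11.0 * 0.7
q = 0.0002256 m^3/s per m


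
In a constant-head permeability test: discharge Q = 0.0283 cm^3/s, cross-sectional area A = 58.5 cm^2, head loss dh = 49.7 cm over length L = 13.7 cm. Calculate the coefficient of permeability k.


Compute hydraulic gradient:
i = dh / L = 49.7 / 13.7 = 3.62774
Then apply Darcy's law:
k = Q / (A * i)
k = 0.0283 / (58.5 * 3.62774)
k = 0.0283 / 212.223
k = 0.000133 cm/s


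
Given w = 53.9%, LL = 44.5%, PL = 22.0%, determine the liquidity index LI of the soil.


Result: 1.418

Derivation:
First compute the plasticity index:
PI = LL - PL = 44.5 - 22.0 = 22.5
Then compute the liquidity index:
LI = (w - PL) / PI
LI = (53.9 - 22.0) / 22.5
LI = 1.418


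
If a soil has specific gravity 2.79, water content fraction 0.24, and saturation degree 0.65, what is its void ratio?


Using the relation e = Gs * w / S
e = 2.79 * 0.24 / 0.65
e = 1.0302


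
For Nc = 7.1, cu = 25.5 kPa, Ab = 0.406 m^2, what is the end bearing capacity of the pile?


Result: 73.51 kN

Derivation:
Using Qb = Nc * cu * Ab
Qb = 7.1 * 25.5 * 0.406
Qb = 73.51 kN


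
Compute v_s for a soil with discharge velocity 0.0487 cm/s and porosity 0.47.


Result: 0.10362 cm/s

Derivation:
Using v_s = v_d / n
v_s = 0.0487 / 0.47
v_s = 0.10362 cm/s


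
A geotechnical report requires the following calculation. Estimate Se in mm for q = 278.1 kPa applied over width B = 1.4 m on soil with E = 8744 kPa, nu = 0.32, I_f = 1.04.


Using Se = q * B * (1 - nu^2) * I_f / E
1 - nu^2 = 1 - 0.32^2 = 0.8976
Se = 278.1 * 1.4 * 0.8976 * 1.04 / 8744
Se = 0.041566 m
Convert to mm: Se = 0.041566 * 1000 = 41.566 mm


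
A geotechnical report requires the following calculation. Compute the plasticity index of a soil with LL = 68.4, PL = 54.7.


Using PI = LL - PL
PI = 68.4 - 54.7
PI = 13.7


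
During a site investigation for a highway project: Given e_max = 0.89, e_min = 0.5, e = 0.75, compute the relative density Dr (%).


Using Dr = (e_max - e) / (e_max - e_min) * 100
e_max - e = 0.89 - 0.75 = 0.14
e_max - e_min = 0.89 - 0.5 = 0.39
Dr = 0.14 / 0.39 * 100
Dr = 35.9 %


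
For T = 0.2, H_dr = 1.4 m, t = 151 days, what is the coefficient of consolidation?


Result: 0.0026 m^2/day

Derivation:
Using cv = T * H_dr^2 / t
H_dr^2 = 1.4^2 = 1.96
cv = 0.2 * 1.96 / 151
cv = 0.0026 m^2/day


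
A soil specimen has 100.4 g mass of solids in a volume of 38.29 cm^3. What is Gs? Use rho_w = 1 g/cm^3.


Result: 2.622

Derivation:
Using Gs = m_s / (V_s * rho_w)
Since rho_w = 1 g/cm^3:
Gs = 100.4 / 38.29
Gs = 2.622


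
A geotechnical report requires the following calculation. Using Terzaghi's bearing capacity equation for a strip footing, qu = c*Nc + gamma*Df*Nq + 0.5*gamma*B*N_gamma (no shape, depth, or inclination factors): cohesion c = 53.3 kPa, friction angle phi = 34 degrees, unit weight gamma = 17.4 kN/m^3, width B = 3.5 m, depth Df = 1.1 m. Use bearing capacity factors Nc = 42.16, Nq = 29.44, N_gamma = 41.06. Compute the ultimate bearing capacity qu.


Compute qu = c*Nc + gamma*Df*Nq + 0.5*gamma*B*N_gamma
Term 1: 53.3 * 42.16 = 2247.128
Term 2: 17.4 * 1.1 * 29.44 = 563.4816
Term 3: 0.5 * 17.4 * 3.5 * 41.06 = 1250.277
qu = 2247.128 + 563.4816 + 1250.277
qu = 4060.89 kPa


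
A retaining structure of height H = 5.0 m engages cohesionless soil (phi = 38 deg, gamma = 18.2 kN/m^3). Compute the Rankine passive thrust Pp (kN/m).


Compute passive earth pressure coefficient:
Kp = tan^2(45 + phi/2) = tan^2(64.0) = 4.203746
Compute passive force:
Pp = 0.5 * Kp * gamma * H^2
Pp = 0.5 * 4.203746 * 18.2 * 5.0^2
Pp = 956.35 kN/m


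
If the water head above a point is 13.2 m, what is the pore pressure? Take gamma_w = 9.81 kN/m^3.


Result: 129.49 kPa

Derivation:
Using u = gamma_w * h_w
u = 9.81 * 13.2
u = 129.49 kPa


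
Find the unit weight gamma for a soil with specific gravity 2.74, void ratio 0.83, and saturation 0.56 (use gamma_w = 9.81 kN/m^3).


Result: 17.18 kN/m^3

Derivation:
Using gamma = gamma_w * (Gs + S*e) / (1 + e)
Numerator: Gs + S*e = 2.74 + 0.56*0.83 = 3.2048
Denominator: 1 + e = 1 + 0.83 = 1.83
gamma = 9.81 * 3.2048 / 1.83
gamma = 17.18 kN/m^3


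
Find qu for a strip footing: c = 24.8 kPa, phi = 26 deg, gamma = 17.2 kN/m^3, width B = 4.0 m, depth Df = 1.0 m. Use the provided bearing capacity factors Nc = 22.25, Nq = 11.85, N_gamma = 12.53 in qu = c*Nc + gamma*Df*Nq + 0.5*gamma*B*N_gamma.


Result: 1186.65 kPa

Derivation:
Compute qu = c*Nc + gamma*Df*Nq + 0.5*gamma*B*N_gamma
Term 1: 24.8 * 22.25 = 551.8
Term 2: 17.2 * 1.0 * 11.85 = 203.82
Term 3: 0.5 * 17.2 * 4.0 * 12.53 = 431.032
qu = 551.8 + 203.82 + 431.032
qu = 1186.65 kPa


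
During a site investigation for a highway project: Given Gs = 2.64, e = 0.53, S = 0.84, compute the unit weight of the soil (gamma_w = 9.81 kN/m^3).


Using gamma = gamma_w * (Gs + S*e) / (1 + e)
Numerator: Gs + S*e = 2.64 + 0.84*0.53 = 3.0852
Denominator: 1 + e = 1 + 0.53 = 1.53
gamma = 9.81 * 3.0852 / 1.53
gamma = 19.782 kN/m^3


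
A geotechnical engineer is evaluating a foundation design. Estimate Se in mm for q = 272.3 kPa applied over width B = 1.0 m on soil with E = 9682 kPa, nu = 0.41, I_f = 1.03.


Using Se = q * B * (1 - nu^2) * I_f / E
1 - nu^2 = 1 - 0.41^2 = 0.8319
Se = 272.3 * 1.0 * 0.8319 * 1.03 / 9682
Se = 0.024099 m
Convert to mm: Se = 0.024099 * 1000 = 24.099 mm


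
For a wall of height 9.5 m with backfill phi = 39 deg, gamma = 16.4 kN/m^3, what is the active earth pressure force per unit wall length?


Compute active earth pressure coefficient:
Ka = tan^2(45 - phi/2) = tan^2(25.5) = 0.227506
Compute active force:
Pa = 0.5 * Ka * gamma * H^2
Pa = 0.5 * 0.227506 * 16.4 * 9.5^2
Pa = 168.37 kN/m


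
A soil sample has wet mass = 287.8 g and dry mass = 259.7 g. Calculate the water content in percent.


Using w = (m_wet - m_dry) / m_dry * 100
m_wet - m_dry = 287.8 - 259.7 = 28.1 g
w = 28.1 / 259.7 * 100
w = 10.82 %


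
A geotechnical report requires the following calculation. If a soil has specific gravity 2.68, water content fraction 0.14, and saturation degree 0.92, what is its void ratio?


Using the relation e = Gs * w / S
e = 2.68 * 0.14 / 0.92
e = 0.4078


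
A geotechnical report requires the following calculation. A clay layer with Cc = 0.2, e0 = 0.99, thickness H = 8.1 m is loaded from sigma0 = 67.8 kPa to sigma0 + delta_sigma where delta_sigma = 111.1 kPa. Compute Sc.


Result: 0.343 m

Derivation:
Using Sc = Cc * H / (1 + e0) * log10((sigma0 + delta_sigma) / sigma0)
Stress ratio = (67.8 + 111.1) / 67.8 = 2.63864
log10(2.63864) = 0.421381
Cc * H / (1 + e0) = 0.2 * 8.1 / (1 + 0.99) = 0.81407
Sc = 0.81407 * 0.421381
Sc = 0.343 m


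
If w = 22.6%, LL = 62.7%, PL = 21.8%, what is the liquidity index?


First compute the plasticity index:
PI = LL - PL = 62.7 - 21.8 = 40.9
Then compute the liquidity index:
LI = (w - PL) / PI
LI = (22.6 - 21.8) / 40.9
LI = 0.02


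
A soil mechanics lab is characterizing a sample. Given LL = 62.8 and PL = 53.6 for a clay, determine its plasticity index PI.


Using PI = LL - PL
PI = 62.8 - 53.6
PI = 9.2


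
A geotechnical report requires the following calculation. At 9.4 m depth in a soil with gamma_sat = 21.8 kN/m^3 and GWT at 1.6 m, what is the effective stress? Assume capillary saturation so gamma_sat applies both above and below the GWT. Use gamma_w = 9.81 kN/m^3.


Total stress = gamma_sat * depth
sigma = 21.8 * 9.4 = 204.92 kPa
Pore water pressure u = gamma_w * (depth - d_wt)
u = 9.81 * (9.4 - 1.6) = 76.518 kPa
Effective stress = sigma - u
sigma' = 204.92 - 76.518 = 128.4 kPa


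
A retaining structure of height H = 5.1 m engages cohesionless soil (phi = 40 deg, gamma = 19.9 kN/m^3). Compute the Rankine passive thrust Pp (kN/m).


Result: 1190.2 kN/m

Derivation:
Compute passive earth pressure coefficient:
Kp = tan^2(45 + phi/2) = tan^2(65.0) = 4.59891
Compute passive force:
Pp = 0.5 * Kp * gamma * H^2
Pp = 0.5 * 4.59891 * 19.9 * 5.1^2
Pp = 1190.2 kN/m


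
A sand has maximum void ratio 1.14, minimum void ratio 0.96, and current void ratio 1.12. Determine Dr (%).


Using Dr = (e_max - e) / (e_max - e_min) * 100
e_max - e = 1.14 - 1.12 = 0.02
e_max - e_min = 1.14 - 0.96 = 0.18
Dr = 0.02 / 0.18 * 100
Dr = 11.11 %


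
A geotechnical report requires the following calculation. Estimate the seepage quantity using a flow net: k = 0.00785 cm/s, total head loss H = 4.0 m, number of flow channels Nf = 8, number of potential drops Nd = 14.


Result: 0.0001794 m^3/s per m

Derivation:
Convert k to m/s for unit consistency with H:
k = 0.00785 cm/s = 0.00785 / 100 m/s = 7.85e-05 m/s
Using q = k * H * Nf / Nd
Nf / Nd = 8 / 14 = 0.5714
q = 7.85e-05 * 4.0 * 0.5714
q = 0.0001794 m^3/s per m


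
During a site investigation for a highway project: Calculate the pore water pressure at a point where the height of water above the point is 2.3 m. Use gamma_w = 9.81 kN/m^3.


Using u = gamma_w * h_w
u = 9.81 * 2.3
u = 22.56 kPa


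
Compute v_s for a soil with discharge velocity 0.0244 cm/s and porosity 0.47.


Using v_s = v_d / n
v_s = 0.0244 / 0.47
v_s = 0.05191 cm/s


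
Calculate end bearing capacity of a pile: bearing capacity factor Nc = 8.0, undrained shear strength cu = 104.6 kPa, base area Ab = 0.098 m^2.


Using Qb = Nc * cu * Ab
Qb = 8.0 * 104.6 * 0.098
Qb = 82.01 kN


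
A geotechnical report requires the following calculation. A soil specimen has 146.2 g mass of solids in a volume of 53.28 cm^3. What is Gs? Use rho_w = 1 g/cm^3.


Using Gs = m_s / (V_s * rho_w)
Since rho_w = 1 g/cm^3:
Gs = 146.2 / 53.28
Gs = 2.744


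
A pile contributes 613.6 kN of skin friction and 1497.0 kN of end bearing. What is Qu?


Using Qu = Qf + Qb
Qu = 613.6 + 1497.0
Qu = 2110.6 kN


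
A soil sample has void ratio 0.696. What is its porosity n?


Result: 0.4104

Derivation:
Using the relation n = e / (1 + e)
n = 0.696 / (1 + 0.696)
n = 0.696 / 1.696
n = 0.4104


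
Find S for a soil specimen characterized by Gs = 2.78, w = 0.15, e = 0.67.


Using S = Gs * w / e
S = 2.78 * 0.15 / 0.67
S = 0.6224
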